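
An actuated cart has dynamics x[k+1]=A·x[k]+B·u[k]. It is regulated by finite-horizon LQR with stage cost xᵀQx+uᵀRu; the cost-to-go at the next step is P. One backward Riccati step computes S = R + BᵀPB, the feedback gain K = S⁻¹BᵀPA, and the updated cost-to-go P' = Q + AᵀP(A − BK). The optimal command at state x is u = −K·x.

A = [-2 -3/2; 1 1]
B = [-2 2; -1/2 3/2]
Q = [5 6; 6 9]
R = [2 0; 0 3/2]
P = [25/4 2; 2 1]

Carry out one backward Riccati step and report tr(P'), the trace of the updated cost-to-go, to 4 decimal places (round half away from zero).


BᵀP = [-13.5000 -4.5000; 15.5000 5.5000]
S = R + BᵀPB = [2 0; 0 3/2] + [29.2500 -33.7500; -33.7500 39.2500] = [31.2500 -33.7500; -33.7500 40.7500]
BᵀPA = [22.5000 15.7500; -25.5000 -17.7500]
K = S⁻¹·BᵀPA = [0.4186 0.3181; -0.2791 -0.1721]
A−BK = [-0.6047 -0.5195; 1.6279 1.4172]
AᵀP(A−BK) = [1.4651 1.2035; 1.2035 0.9972]
P' = Q + AᵀP(A−BK) = [6.4651 7.2035; 7.2035 9.9972]
tr(P') = 16.4623

16.4623


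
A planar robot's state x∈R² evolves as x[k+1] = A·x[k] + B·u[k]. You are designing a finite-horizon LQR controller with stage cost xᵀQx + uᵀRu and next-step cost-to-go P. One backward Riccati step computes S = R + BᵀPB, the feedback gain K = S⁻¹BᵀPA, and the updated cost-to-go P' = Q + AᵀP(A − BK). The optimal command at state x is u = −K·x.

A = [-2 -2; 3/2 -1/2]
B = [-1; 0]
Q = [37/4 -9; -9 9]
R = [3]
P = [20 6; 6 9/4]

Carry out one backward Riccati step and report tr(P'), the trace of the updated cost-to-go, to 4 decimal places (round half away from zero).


BᵀP = [-20.0000 -6.0000]
S = R + BᵀPB = [3] + [20.0000] = [23.0000]
BᵀPA = [31.0000 43.0000]
K = S⁻¹·BᵀPA = [1.3478 1.8696]
A−BK = [-0.6522 -0.1304; 1.5000 -0.5000]
AᵀP(A−BK) = [7.2799 8.3560; 8.3560 12.1712]
P' = Q + AᵀP(A−BK) = [16.5299 -0.6440; -0.6440 21.1712]
tr(P') = 37.7011

37.7011


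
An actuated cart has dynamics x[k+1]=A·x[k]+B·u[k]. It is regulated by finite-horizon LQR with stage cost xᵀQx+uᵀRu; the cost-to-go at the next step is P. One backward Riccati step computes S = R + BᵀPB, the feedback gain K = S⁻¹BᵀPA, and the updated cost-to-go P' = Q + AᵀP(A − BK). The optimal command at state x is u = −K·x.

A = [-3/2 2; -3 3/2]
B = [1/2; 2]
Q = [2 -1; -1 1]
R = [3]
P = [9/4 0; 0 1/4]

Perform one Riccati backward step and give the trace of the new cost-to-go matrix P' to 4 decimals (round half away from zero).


15.6755

BᵀP = [1.1250 0.5000]
S = R + BᵀPB = [3] + [1.5625] = [4.5625]
BᵀPA = [-3.1875 3.0000]
K = S⁻¹·BᵀPA = [-0.6986 0.6575]
A−BK = [-1.1507 1.6712; -1.6027 0.1849]
AᵀP(A−BK) = [5.0856 -5.7791; -5.7791 7.5899]
P' = Q + AᵀP(A−BK) = [7.0856 -6.7791; -6.7791 8.5899]
tr(P') = 15.6755


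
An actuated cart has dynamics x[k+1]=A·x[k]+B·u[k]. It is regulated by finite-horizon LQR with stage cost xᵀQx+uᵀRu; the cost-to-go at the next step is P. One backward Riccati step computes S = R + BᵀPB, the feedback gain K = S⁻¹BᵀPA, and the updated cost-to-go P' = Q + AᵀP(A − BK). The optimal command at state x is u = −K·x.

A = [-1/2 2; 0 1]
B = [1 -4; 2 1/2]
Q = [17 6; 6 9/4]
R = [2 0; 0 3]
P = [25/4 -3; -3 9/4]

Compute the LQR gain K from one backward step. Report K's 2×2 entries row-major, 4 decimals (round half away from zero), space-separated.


-0.0184 0.3646 0.1146 -0.3443

BᵀP = [0.2500 1.5000; -26.5000 13.1250]
S = R + BᵀPB = [2 0; 0 3] + [3.2500 -0.2500; -0.2500 112.5625] = [5.2500 -0.2500; -0.2500 115.5625]
BᵀPA = [-0.1250 2.0000; 13.2500 -39.8750]
K = S⁻¹·BᵀPA = [-0.0184 0.3646; 0.1146 -0.3443]
A−BK = [-0.0232 0.2584; -0.0206 0.4430]
AᵀP(A−BK) = [0.0415 -0.1429; -0.1429 0.7934]
P' = Q + AᵀP(A−BK) = [17.0415 5.8571; 5.8571 3.0434]
tr(P') = 20.0849


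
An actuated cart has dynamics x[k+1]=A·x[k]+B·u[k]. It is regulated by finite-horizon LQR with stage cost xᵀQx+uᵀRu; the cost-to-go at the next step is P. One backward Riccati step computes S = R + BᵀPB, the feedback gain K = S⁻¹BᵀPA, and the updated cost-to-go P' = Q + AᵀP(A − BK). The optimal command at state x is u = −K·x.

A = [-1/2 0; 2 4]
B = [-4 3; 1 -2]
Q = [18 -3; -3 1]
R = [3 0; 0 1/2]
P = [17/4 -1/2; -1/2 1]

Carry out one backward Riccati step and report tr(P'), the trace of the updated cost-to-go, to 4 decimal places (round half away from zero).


28.4981

BᵀP = [-17.5000 3.0000; 13.7500 -3.5000]
S = R + BᵀPB = [3 0; 0 1/2] + [73.0000 -58.5000; -58.5000 48.2500] = [76.0000 -58.5000; -58.5000 48.7500]
BᵀPA = [14.7500 12.0000; -13.8750 -14.0000]
K = S⁻¹·BᵀPA = [-0.3276 -0.8276; -0.6777 -1.2803]
A−BK = [0.2228 0.5305; 0.9721 2.2670]
AᵀP(A−BK) = [1.4910 3.4430; 3.4430 8.0071]
P' = Q + AᵀP(A−BK) = [19.4910 0.4430; 0.4430 9.0071]
tr(P') = 28.4981


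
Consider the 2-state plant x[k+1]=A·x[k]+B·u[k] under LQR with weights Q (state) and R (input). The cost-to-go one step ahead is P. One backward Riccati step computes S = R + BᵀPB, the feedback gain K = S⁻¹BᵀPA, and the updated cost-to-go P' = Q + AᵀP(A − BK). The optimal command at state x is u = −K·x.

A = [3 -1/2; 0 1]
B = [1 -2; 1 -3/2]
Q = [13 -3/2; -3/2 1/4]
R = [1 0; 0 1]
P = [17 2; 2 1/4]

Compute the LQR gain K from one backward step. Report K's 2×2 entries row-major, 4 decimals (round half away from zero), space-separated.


0.5486 -0.0671 -1.0826 0.1391

BᵀP = [19.0000 2.2500; -37.0000 -4.3750]
S = R + BᵀPB = [1 0; 0 1] + [21.2500 -41.3750; -41.3750 80.5625] = [22.2500 -41.3750; -41.3750 81.5625]
BᵀPA = [57.0000 -7.2500; -111.0000 14.1250]
K = S⁻¹·BᵀPA = [0.5486 -0.0671; -1.0826 0.1391]
A−BK = [0.2861 -0.1546; -2.1725 1.2758]
AᵀP(A−BK) = [1.5583 -0.2306; -0.2306 0.0481]
P' = Q + AᵀP(A−BK) = [14.5583 -1.7306; -1.7306 0.2981]
tr(P') = 14.8565


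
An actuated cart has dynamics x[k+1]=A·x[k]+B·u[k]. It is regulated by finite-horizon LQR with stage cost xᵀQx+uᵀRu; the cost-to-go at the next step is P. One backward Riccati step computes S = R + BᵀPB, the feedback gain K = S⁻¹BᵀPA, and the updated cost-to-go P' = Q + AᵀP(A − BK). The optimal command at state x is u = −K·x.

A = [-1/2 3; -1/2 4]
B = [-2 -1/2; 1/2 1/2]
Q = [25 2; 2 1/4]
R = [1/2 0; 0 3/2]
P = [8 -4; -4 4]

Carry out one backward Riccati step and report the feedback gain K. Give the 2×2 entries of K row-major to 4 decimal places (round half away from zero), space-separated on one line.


0.1627 -0.8542 -0.1966 1.5322

BᵀP = [-18.0000 10.0000; -6.0000 4.0000]
S = R + BᵀPB = [1/2 0; 0 3/2] + [41.0000 14.0000; 14.0000 5.0000] = [41.5000 14.0000; 14.0000 6.5000]
BᵀPA = [4.0000 -14.0000; 1.0000 -2.0000]
K = S⁻¹·BᵀPA = [0.1627 -0.8542; -0.1966 1.5322]
A−BK = [-0.2729 2.0576; -0.4831 3.6610]
AᵀP(A−BK) = [0.5458 -4.1153; -4.1153 31.1051]
P' = Q + AᵀP(A−BK) = [25.5458 -2.1153; -2.1153 31.3551]
tr(P') = 56.9008


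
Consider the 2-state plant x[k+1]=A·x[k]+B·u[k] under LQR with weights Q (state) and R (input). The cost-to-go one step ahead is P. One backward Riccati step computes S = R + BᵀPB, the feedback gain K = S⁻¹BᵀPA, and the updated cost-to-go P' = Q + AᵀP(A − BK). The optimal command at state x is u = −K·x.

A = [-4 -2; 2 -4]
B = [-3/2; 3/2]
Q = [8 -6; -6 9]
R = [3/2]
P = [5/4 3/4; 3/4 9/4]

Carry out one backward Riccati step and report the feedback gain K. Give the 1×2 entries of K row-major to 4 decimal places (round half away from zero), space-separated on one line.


BᵀP = [-0.7500 2.2500]
S = R + BᵀPB = [3/2] + [4.5000] = [6.0000]
BᵀPA = [7.5000 -7.5000]
K = S⁻¹·BᵀPA = [1.2500 -1.2500]
A−BK = [-2.1250 -3.8750; 0.1250 -2.1250]
AᵀP(A−BK) = [7.6250 10.3750; 10.3750 43.6250]
P' = Q + AᵀP(A−BK) = [15.6250 4.3750; 4.3750 52.6250]
tr(P') = 68.2500

1.2500 -1.2500


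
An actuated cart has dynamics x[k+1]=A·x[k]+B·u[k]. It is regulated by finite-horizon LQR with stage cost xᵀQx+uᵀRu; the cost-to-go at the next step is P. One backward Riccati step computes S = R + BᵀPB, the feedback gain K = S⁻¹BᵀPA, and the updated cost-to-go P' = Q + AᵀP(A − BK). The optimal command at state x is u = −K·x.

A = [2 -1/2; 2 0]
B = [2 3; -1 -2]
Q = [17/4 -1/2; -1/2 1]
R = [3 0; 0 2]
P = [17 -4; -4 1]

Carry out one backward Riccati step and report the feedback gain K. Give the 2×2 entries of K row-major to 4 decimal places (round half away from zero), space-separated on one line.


0.1591 -0.0492 0.3333 -0.1111

BᵀP = [38.0000 -9.0000; 59.0000 -14.0000]
S = R + BᵀPB = [3 0; 0 2] + [85.0000 132.0000; 132.0000 205.0000] = [88.0000 132.0000; 132.0000 207.0000]
BᵀPA = [58.0000 -19.0000; 90.0000 -29.5000]
K = S⁻¹·BᵀPA = [0.1591 -0.0492; 0.3333 -0.1111]
A−BK = [0.6818 -0.0682; 2.8258 -0.2715]
AᵀP(A−BK) = [0.7727 -0.1439; -0.1439 0.0366]
P' = Q + AᵀP(A−BK) = [5.0227 -0.6439; -0.6439 1.0366]
tr(P') = 6.0593


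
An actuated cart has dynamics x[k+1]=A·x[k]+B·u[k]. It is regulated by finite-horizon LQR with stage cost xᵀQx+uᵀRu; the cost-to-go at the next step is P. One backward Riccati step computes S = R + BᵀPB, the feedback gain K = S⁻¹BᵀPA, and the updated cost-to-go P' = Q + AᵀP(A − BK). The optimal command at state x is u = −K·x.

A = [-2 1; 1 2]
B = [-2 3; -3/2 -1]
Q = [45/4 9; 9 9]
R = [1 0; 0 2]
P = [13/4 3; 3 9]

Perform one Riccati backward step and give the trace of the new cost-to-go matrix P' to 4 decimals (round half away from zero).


BᵀP = [-11.0000 -19.5000; 6.7500 0.0000]
S = R + BᵀPB = [1 0; 0 2] + [51.2500 -13.5000; -13.5000 20.2500] = [52.2500 -13.5000; -13.5000 22.2500]
BᵀPA = [2.5000 -50.0000; -13.5000 6.7500]
K = S⁻¹·BᵀPA = [-0.1292 -1.0419; -0.6851 -0.3288]
A−BK = [-0.2030 -0.0974; 0.1211 0.1084]
AᵀP(A−BK) = [1.0739 0.6661; 0.6661 1.3749]
P' = Q + AᵀP(A−BK) = [12.3239 9.6661; 9.6661 10.3749]
tr(P') = 22.6988

22.6988


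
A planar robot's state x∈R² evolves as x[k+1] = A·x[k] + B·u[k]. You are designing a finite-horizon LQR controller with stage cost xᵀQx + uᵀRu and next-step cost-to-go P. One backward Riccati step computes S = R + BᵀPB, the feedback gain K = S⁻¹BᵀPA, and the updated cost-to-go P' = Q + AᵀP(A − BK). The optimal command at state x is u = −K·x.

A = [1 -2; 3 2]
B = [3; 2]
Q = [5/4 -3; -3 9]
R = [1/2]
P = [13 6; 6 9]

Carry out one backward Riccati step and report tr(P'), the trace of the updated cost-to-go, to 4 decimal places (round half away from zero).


BᵀP = [51.0000 36.0000]
S = R + BᵀPB = [1/2] + [225.0000] = [225.5000]
BᵀPA = [159.0000 -30.0000]
K = S⁻¹·BᵀPA = [0.7051 -0.1330]
A−BK = [-1.1153 -1.6009; 1.5898 2.2661]
AᵀP(A−BK) = [17.8891 25.1530; 25.1530 36.0089]
P' = Q + AᵀP(A−BK) = [19.1391 22.1530; 22.1530 45.0089]
tr(P') = 64.1480

64.1480


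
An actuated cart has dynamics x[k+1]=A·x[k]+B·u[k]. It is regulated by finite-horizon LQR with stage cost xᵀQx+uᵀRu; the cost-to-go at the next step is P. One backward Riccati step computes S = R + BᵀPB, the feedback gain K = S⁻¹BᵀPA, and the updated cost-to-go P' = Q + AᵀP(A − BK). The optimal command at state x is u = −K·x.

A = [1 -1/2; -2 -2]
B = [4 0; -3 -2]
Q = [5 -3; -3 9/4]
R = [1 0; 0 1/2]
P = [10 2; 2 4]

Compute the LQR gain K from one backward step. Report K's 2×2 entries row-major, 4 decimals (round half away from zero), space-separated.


0.2493 -0.1222 0.6064 1.1501

BᵀP = [34.0000 -4.0000; -4.0000 -8.0000]
S = R + BᵀPB = [1 0; 0 1/2] + [148.0000 8.0000; 8.0000 16.0000] = [149.0000 8.0000; 8.0000 16.5000]
BᵀPA = [42.0000 -9.0000; 12.0000 18.0000]
K = S⁻¹·BᵀPA = [0.2493 -0.1222; 0.6064 1.1501]
A−BK = [0.0027 -0.0114; -0.0393 -0.0662]
AᵀP(A−BK) = [0.2518 0.3289; 0.3289 0.6982]
P' = Q + AᵀP(A−BK) = [5.2518 -2.6711; -2.6711 2.9482]
tr(P') = 8.2000


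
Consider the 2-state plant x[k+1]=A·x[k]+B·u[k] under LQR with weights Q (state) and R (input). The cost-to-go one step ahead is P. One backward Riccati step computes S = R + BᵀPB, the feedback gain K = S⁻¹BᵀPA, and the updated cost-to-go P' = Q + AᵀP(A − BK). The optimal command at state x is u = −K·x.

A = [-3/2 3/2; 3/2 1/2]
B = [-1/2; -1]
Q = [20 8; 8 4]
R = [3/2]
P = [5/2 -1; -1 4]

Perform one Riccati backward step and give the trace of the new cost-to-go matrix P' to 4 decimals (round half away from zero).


42.7317

BᵀP = [-0.2500 -3.5000]
S = R + BᵀPB = [3/2] + [3.6250] = [5.1250]
BᵀPA = [-4.8750 -2.1250]
K = S⁻¹·BᵀPA = [-0.9512 -0.4146]
A−BK = [-1.9756 1.2927; 0.5488 0.0854]
AᵀP(A−BK) = [14.4878 -6.1463; -6.1463 4.2439]
P' = Q + AᵀP(A−BK) = [34.4878 1.8537; 1.8537 8.2439]
tr(P') = 42.7317


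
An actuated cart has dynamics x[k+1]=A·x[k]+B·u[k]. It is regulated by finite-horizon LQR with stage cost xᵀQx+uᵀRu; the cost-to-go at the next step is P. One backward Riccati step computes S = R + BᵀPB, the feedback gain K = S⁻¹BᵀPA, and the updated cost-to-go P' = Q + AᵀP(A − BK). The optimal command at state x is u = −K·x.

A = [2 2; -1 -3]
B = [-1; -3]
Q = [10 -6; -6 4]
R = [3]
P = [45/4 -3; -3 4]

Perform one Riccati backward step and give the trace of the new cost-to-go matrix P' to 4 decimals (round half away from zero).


175.6744

BᵀP = [-2.2500 -9.0000]
S = R + BᵀPB = [3] + [29.2500] = [32.2500]
BᵀPA = [4.5000 22.5000]
K = S⁻¹·BᵀPA = [0.1395 0.6977]
A−BK = [2.1395 2.6977; -0.5814 -0.9070]
AᵀP(A−BK) = [60.3721 77.8605; 77.8605 101.3023]
P' = Q + AᵀP(A−BK) = [70.3721 71.8605; 71.8605 105.3023]
tr(P') = 175.6744


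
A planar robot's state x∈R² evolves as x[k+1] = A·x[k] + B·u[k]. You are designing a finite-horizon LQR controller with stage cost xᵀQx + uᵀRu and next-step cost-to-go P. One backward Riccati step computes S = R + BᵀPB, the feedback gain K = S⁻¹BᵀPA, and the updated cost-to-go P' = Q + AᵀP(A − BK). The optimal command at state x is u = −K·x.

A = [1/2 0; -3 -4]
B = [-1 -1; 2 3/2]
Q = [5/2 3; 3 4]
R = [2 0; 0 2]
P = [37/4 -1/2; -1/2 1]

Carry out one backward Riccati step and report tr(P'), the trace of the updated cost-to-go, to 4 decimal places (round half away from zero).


20.1155

BᵀP = [-10.2500 2.5000; -10.0000 2.0000]
S = R + BᵀPB = [2 0; 0 2] + [15.2500 14.0000; 14.0000 13.0000] = [17.2500 14.0000; 14.0000 15.0000]
BᵀPA = [-12.6250 -10.0000; -11.0000 -8.0000]
K = S⁻¹·BᵀPA = [-0.5637 -0.6056; -0.2072 0.0319]
A−BK = [-0.2709 -0.5737; -1.5618 -2.8367]
AᵀP(A−BK) = [3.4163 5.7052; 5.7052 10.1992]
P' = Q + AᵀP(A−BK) = [5.9163 8.7052; 8.7052 14.1992]
tr(P') = 20.1155


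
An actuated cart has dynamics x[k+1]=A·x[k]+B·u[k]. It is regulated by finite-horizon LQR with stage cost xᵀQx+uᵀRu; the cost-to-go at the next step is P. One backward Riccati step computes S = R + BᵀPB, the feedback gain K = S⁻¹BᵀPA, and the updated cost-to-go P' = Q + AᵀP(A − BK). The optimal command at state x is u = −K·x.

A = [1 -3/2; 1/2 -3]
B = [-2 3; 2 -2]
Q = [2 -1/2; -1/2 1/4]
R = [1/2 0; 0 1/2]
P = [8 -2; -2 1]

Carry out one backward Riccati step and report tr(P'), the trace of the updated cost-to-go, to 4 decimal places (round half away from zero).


7.6301

BᵀP = [-20.0000 6.0000; 28.0000 -8.0000]
S = R + BᵀPB = [1/2 0; 0 1/2] + [52.0000 -72.0000; -72.0000 100.0000] = [52.5000 -72.0000; -72.0000 100.5000]
BᵀPA = [-17.0000 12.0000; 24.0000 -18.0000]
K = S⁻¹·BᵀPA = [0.2114 -0.9756; 0.3902 -0.8780]
A−BK = [0.2520 -0.8171; 0.8577 -2.8049]
AᵀP(A−BK) = [0.4776 -1.5122; -1.5122 4.9024]
P' = Q + AᵀP(A−BK) = [2.4776 -2.0122; -2.0122 5.1524]
tr(P') = 7.6301


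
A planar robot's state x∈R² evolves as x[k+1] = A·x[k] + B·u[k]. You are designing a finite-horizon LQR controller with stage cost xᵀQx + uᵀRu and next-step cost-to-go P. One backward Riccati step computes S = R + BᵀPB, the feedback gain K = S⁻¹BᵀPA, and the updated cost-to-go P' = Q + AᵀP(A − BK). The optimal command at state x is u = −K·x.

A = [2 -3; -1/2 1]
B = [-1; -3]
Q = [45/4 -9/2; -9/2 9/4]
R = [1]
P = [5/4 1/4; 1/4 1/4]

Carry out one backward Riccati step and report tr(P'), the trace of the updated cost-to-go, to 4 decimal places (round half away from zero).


21.8542

BᵀP = [-2.0000 -1.0000]
S = R + BᵀPB = [1] + [5.0000] = [6.0000]
BᵀPA = [-3.5000 5.0000]
K = S⁻¹·BᵀPA = [-0.5833 0.8333]
A−BK = [1.4167 -2.1667; -2.2500 3.5000]
AᵀP(A−BK) = [2.5208 -3.8333; -3.8333 5.8333]
P' = Q + AᵀP(A−BK) = [13.7708 -8.3333; -8.3333 8.0833]
tr(P') = 21.8542


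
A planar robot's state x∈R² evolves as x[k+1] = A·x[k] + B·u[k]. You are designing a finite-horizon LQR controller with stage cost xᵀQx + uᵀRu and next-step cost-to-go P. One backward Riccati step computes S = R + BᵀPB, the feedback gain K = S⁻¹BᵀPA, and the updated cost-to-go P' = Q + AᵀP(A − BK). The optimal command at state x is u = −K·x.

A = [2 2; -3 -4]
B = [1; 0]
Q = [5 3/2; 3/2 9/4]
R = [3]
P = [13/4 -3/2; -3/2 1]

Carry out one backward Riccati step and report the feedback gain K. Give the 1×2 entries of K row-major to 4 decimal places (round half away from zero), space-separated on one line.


1.7600 2.0000

BᵀP = [3.2500 -1.5000]
S = R + BᵀPB = [3] + [3.2500] = [6.2500]
BᵀPA = [11.0000 12.5000]
K = S⁻¹·BᵀPA = [1.7600 2.0000]
A−BK = [0.2400 0.0000; -3.0000 -4.0000]
AᵀP(A−BK) = [20.6400 24.0000; 24.0000 28.0000]
P' = Q + AᵀP(A−BK) = [25.6400 25.5000; 25.5000 30.2500]
tr(P') = 55.8900


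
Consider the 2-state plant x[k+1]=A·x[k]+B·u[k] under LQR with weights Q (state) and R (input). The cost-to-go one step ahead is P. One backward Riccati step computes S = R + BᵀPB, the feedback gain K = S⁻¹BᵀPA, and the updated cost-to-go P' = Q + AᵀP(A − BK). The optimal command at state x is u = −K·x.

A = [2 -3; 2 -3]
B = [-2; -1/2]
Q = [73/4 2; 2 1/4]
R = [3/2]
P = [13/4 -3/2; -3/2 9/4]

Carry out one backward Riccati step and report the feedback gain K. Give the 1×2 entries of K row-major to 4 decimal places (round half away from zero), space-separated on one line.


BᵀP = [-5.7500 1.8750]
S = R + BᵀPB = [3/2] + [10.5625] = [12.0625]
BᵀPA = [-7.7500 11.6250]
K = S⁻¹·BᵀPA = [-0.6425 0.9637]
A−BK = [0.7150 -1.0725; 1.6788 -2.5181]
AᵀP(A−BK) = [5.0207 -7.5311; -7.5311 11.2966]
P' = Q + AᵀP(A−BK) = [23.2707 -5.5311; -5.5311 11.5466]
tr(P') = 34.8174

-0.6425 0.9637


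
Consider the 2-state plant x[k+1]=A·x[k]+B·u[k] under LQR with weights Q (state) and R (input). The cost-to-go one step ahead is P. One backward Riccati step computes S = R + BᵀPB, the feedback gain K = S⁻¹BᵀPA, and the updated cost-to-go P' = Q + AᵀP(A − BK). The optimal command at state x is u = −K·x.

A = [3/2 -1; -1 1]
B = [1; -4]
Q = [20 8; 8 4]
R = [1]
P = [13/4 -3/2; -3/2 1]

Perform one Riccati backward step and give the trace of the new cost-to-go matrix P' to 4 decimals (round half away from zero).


BᵀP = [9.2500 -5.5000]
S = R + BᵀPB = [1] + [31.2500] = [32.2500]
BᵀPA = [19.3750 -14.7500]
K = S⁻¹·BᵀPA = [0.6008 -0.4574]
A−BK = [0.8992 -0.5426; 1.4031 -0.8295]
AᵀP(A−BK) = [1.1725 -0.7636; -0.7636 0.5039]
P' = Q + AᵀP(A−BK) = [21.1725 7.2364; 7.2364 4.5039]
tr(P') = 25.6764

25.6764


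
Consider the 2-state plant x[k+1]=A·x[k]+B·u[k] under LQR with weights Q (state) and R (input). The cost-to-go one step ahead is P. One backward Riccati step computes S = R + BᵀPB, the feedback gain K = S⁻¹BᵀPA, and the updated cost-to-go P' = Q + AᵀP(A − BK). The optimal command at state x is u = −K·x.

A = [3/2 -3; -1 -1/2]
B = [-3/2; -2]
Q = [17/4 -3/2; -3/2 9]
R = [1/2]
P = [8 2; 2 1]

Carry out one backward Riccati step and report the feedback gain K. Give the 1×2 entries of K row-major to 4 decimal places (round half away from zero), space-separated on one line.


-0.5507 1.4638

BᵀP = [-16.0000 -5.0000]
S = R + BᵀPB = [1/2] + [34.0000] = [34.5000]
BᵀPA = [-19.0000 50.5000]
K = S⁻¹·BᵀPA = [-0.5507 1.4638]
A−BK = [0.6739 -0.8043; -2.1014 2.4275]
AᵀP(A−BK) = [2.5362 -3.1884; -3.1884 4.3297]
P' = Q + AᵀP(A−BK) = [6.7862 -4.6884; -4.6884 13.3297]
tr(P') = 20.1159


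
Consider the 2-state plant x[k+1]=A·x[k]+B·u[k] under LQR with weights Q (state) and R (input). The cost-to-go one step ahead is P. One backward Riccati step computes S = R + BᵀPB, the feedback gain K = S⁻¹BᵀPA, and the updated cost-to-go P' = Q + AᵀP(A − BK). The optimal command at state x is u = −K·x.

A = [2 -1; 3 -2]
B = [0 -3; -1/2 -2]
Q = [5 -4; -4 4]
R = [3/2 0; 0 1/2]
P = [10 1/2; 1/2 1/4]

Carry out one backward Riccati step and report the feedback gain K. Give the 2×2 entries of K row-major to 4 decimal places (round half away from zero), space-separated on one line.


BᵀP = [-0.2500 -0.1250; -31.0000 -2.0000]
S = R + BᵀPB = [3/2 0; 0 1/2] + [0.0625 1.0000; 1.0000 97.0000] = [1.5625 1.0000; 1.0000 97.5000]
BᵀPA = [-0.8750 0.5000; -68.0000 35.0000]
K = S⁻¹·BᵀPA = [-0.1144 0.0909; -0.6963 0.3580]
A−BK = [-0.0888 0.0741; 1.5503 -1.2385]
AᵀP(A−BK) = [0.8040 -0.5736; -0.5736 0.4231]
P' = Q + AᵀP(A−BK) = [5.8040 -4.5736; -4.5736 4.4231]
tr(P') = 10.2271

-0.1144 0.0909 -0.6963 0.3580


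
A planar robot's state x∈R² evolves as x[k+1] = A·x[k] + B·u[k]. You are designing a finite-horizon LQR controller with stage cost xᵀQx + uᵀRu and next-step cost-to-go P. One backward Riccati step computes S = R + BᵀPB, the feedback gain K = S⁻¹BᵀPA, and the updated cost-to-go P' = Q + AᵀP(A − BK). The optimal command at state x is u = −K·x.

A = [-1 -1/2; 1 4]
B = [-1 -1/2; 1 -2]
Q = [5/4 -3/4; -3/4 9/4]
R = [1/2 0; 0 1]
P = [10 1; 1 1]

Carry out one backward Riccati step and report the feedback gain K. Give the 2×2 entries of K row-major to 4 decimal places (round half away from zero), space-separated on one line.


0.9321 1.0286 0.0321 -1.1714

BᵀP = [-9.0000 0.0000; -7.0000 -2.5000]
S = R + BᵀPB = [1/2 0; 0 1] + [9.0000 4.5000; 4.5000 8.5000] = [9.5000 4.5000; 4.5000 9.5000]
BᵀPA = [9.0000 4.5000; 4.5000 -6.5000]
K = S⁻¹·BᵀPA = [0.9321 1.0286; 0.0321 -1.1714]
A−BK = [-0.0518 -0.0571; 0.1321 0.6286]
AᵀP(A−BK) = [0.4661 0.5143; 0.5143 2.2571]
P' = Q + AᵀP(A−BK) = [1.7161 -0.2357; -0.2357 4.5071]
tr(P') = 6.2232


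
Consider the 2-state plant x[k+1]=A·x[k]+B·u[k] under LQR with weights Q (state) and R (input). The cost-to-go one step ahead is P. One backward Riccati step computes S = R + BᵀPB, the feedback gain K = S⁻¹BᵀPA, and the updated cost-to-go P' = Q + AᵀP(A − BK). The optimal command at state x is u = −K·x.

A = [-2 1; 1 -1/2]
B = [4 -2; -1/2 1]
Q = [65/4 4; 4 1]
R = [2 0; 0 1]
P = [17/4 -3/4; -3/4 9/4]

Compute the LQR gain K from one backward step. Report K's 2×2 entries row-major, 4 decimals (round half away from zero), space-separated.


BᵀP = [17.3750 -4.1250; -9.2500 3.7500]
S = R + BᵀPB = [2 0; 0 1] + [71.5625 -38.8750; -38.8750 22.2500] = [73.5625 -38.8750; -38.8750 23.2500]
BᵀPA = [-38.8750 19.4375; 22.2500 -11.1250]
K = S⁻¹·BᵀPA = [-0.1953 0.0976; 0.6305 -0.3152]
A−BK = [0.0421 -0.0210; 0.2719 -0.1359]
AᵀP(A−BK) = [0.6305 -0.3152; -0.3152 0.1576]
P' = Q + AᵀP(A−BK) = [16.8805 3.6848; 3.6848 1.1576]
tr(P') = 18.0381

-0.1953 0.0976 0.6305 -0.3152


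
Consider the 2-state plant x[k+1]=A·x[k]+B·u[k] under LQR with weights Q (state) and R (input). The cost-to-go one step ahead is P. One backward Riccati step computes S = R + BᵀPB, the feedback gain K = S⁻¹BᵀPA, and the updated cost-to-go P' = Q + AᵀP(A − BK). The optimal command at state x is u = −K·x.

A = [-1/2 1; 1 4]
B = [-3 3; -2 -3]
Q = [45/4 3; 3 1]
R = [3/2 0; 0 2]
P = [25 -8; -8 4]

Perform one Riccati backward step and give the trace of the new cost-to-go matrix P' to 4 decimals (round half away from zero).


BᵀP = [-59.0000 16.0000; 99.0000 -36.0000]
S = R + BᵀPB = [3/2 0; 0 2] + [145.0000 -225.0000; -225.0000 405.0000] = [146.5000 -225.0000; -225.0000 407.0000]
BᵀPA = [45.5000 5.0000; -85.5000 -45.0000]
K = S⁻¹·BᵀPA = [-0.0799 -0.8988; -0.2542 -0.6075]
A−BK = [0.0231 0.1259; 0.0775 0.3799]
AᵀP(A−BK) = [0.1476 0.4588; 0.4588 2.1582]
P' = Q + AᵀP(A−BK) = [11.3976 3.4588; 3.4588 3.1582]
tr(P') = 14.5558

14.5558


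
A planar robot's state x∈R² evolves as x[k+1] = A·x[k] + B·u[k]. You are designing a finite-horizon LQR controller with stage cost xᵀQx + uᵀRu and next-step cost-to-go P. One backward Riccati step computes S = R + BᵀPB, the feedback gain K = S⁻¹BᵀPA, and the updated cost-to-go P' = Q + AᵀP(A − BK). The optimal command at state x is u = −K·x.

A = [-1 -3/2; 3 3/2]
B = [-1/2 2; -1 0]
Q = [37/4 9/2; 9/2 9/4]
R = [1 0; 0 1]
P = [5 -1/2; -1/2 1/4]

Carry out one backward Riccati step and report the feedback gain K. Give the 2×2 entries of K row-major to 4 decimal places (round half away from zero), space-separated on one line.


BᵀP = [-2.0000 0.0000; 10.0000 -1.0000]
S = R + BᵀPB = [1 0; 0 1] + [1.0000 -4.0000; -4.0000 20.0000] = [2.0000 -4.0000; -4.0000 21.0000]
BᵀPA = [2.0000 3.0000; -13.0000 -16.5000]
K = S⁻¹·BᵀPA = [-0.3846 -0.1154; -0.6923 -0.8077]
A−BK = [0.1923 0.0577; 2.6154 1.3846]
AᵀP(A−BK) = [2.0192 1.3558; 1.3558 1.0817]
P' = Q + AᵀP(A−BK) = [11.2692 5.8558; 5.8558 3.3317]
tr(P') = 14.6010

-0.3846 -0.1154 -0.6923 -0.8077


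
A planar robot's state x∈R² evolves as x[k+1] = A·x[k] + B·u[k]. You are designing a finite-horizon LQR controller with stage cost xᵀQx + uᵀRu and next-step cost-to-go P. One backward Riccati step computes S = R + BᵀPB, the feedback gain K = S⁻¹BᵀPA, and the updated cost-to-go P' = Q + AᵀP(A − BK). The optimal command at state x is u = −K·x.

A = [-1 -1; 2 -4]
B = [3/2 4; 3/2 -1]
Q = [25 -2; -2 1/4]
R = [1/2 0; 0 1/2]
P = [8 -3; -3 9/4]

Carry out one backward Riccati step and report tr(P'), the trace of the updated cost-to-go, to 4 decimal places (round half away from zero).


BᵀP = [7.5000 -1.1250; 35.0000 -14.2500]
S = R + BᵀPB = [1/2 0; 0 1/2] + [9.5625 31.1250; 31.1250 154.2500] = [10.0625 31.1250; 31.1250 154.7500]
BᵀPA = [-9.7500 -3.0000; -63.5000 22.0000]
K = S⁻¹·BᵀPA = [0.7947 -1.9527; -0.5702 0.5349]
A−BK = [0.0886 -0.2106; 0.2377 -0.5360]
AᵀP(A−BK) = [0.5419 -1.0718; -1.0718 2.3736]
P' = Q + AᵀP(A−BK) = [25.5419 -3.0718; -3.0718 2.6236]
tr(P') = 28.1655

28.1655


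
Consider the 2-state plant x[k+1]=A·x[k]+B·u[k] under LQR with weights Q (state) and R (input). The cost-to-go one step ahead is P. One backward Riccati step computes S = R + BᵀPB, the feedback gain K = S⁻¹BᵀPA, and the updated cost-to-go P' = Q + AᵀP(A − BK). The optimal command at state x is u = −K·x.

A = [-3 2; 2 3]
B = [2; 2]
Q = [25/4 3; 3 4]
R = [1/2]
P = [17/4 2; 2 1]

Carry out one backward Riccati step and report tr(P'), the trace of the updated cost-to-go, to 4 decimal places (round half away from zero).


11.8533

BᵀP = [12.5000 6.0000]
S = R + BᵀPB = [1/2] + [37.0000] = [37.5000]
BᵀPA = [-25.5000 43.0000]
K = S⁻¹·BᵀPA = [-0.6800 1.1467]
A−BK = [-1.6400 -0.2933; 3.3600 0.7067]
AᵀP(A−BK) = [0.9100 -0.2600; -0.2600 0.6933]
P' = Q + AᵀP(A−BK) = [7.1600 2.7400; 2.7400 4.6933]
tr(P') = 11.8533


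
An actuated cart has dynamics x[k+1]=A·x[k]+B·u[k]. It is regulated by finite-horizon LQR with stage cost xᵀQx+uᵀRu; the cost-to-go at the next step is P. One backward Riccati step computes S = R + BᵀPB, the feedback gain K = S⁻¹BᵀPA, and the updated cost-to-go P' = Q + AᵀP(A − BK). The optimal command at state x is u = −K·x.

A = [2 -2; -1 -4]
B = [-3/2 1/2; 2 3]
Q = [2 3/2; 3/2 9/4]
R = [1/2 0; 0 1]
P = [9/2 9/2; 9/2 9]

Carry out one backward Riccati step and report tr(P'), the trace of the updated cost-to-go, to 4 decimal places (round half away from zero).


8.4601

BᵀP = [2.2500 11.2500; 15.7500 29.2500]
S = R + BᵀPB = [1/2 0; 0 1] + [19.1250 34.8750; 34.8750 95.6250] = [19.6250 34.8750; 34.8750 96.6250]
BᵀPA = [-6.7500 -49.5000; 2.2500 -148.5000]
K = S⁻¹·BᵀPA = [-1.0745 0.5824; 0.4111 -1.7471]
A−BK = [0.1826 -0.2529; -0.0843 0.0765]
AᵀP(A−BK) = [0.8218 -1.1382; -1.1382 3.3882]
P' = Q + AᵀP(A−BK) = [2.8218 0.3618; 0.3618 5.6382]
tr(P') = 8.4601


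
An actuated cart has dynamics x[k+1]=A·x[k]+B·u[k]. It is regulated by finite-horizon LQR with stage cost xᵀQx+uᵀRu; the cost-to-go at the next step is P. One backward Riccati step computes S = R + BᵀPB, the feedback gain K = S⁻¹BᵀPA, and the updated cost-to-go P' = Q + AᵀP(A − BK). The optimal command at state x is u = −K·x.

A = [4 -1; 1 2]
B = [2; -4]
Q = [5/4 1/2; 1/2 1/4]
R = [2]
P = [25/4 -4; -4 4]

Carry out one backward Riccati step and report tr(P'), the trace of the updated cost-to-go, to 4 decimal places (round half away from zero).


21.7355

BᵀP = [28.5000 -24.0000]
S = R + BᵀPB = [2] + [153.0000] = [155.0000]
BᵀPA = [90.0000 -76.5000]
K = S⁻¹·BᵀPA = [0.5806 -0.4935]
A−BK = [2.8387 -0.0129; 3.3226 0.0258]
AᵀP(A−BK) = [19.7419 -0.5806; -0.5806 0.4935]
P' = Q + AᵀP(A−BK) = [20.9919 -0.0806; -0.0806 0.7435]
tr(P') = 21.7355


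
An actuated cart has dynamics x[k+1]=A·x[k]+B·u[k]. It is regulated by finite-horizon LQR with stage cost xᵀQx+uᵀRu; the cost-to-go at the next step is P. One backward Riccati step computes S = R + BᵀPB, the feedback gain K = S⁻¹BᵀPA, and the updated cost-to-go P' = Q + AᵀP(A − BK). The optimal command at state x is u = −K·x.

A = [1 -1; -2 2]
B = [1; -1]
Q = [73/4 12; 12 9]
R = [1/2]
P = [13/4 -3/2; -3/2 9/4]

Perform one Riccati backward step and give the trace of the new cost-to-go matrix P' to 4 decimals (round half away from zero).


30.4028

BᵀP = [4.7500 -3.7500]
S = R + BᵀPB = [1/2] + [8.5000] = [9.0000]
BᵀPA = [12.2500 -12.2500]
K = S⁻¹·BᵀPA = [1.3611 -1.3611]
A−BK = [-0.3611 0.3611; -0.6389 0.6389]
AᵀP(A−BK) = [1.5764 -1.5764; -1.5764 1.5764]
P' = Q + AᵀP(A−BK) = [19.8264 10.4236; 10.4236 10.5764]
tr(P') = 30.4028


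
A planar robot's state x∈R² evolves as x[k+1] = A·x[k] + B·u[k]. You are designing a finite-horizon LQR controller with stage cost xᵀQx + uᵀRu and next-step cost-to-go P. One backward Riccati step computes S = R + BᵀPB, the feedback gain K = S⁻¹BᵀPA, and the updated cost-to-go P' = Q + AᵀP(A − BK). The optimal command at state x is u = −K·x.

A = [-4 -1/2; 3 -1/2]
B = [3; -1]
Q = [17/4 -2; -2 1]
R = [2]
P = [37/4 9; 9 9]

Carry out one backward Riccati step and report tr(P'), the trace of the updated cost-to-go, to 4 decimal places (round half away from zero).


7.9674

BᵀP = [18.7500 18.0000]
S = R + BᵀPB = [2] + [38.2500] = [40.2500]
BᵀPA = [-21.0000 -18.3750]
K = S⁻¹·BᵀPA = [-0.5217 -0.4565]
A−BK = [-2.4348 0.8696; 2.4783 -0.9565]
AᵀP(A−BK) = [2.0435 -0.0870; -0.0870 0.6739]
P' = Q + AᵀP(A−BK) = [6.2935 -2.0870; -2.0870 1.6739]
tr(P') = 7.9674


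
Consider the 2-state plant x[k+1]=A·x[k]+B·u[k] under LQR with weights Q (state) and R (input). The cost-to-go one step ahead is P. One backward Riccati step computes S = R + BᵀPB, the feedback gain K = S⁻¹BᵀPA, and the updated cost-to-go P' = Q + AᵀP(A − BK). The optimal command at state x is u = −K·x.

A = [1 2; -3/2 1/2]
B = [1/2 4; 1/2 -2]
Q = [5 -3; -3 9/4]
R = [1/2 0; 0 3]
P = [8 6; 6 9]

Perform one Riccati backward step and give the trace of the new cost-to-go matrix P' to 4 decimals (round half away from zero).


BᵀP = [7.0000 7.5000; 20.0000 6.0000]
S = R + BᵀPB = [1/2 0; 0 3] + [7.2500 13.0000; 13.0000 68.0000] = [7.7500 13.0000; 13.0000 71.0000]
BᵀPA = [-4.2500 17.7500; 11.0000 43.0000]
K = S⁻¹·BᵀPA = [-1.1666 1.8393; 0.3685 0.2689]
A−BK = [0.1092 0.0049; -0.1797 0.1180]
AᵀP(A−BK) = [1.2384 -0.8902; -0.8902 2.0410]
P' = Q + AᵀP(A−BK) = [6.2384 -3.8902; -3.8902 4.2910]
tr(P') = 10.5293

10.5293


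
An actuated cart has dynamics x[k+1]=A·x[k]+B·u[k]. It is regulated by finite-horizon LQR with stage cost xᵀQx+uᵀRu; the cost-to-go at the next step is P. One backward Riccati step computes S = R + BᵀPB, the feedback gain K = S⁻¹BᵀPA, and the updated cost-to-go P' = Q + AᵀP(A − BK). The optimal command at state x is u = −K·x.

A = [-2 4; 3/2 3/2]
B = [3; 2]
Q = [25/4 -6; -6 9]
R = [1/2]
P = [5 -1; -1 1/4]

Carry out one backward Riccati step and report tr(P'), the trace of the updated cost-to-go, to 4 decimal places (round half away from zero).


BᵀP = [13.0000 -2.5000]
S = R + BᵀPB = [1/2] + [34.0000] = [34.5000]
BᵀPA = [-29.7500 48.2500]
K = S⁻¹·BᵀPA = [-0.8623 1.3986]
A−BK = [0.5870 -0.1957; 3.2246 -1.2971]
AᵀP(A−BK) = [0.9085 -0.8306; -0.8306 1.0824]
P' = Q + AᵀP(A−BK) = [7.1585 -6.8306; -6.8306 10.0824]
tr(P') = 17.2409

17.2409


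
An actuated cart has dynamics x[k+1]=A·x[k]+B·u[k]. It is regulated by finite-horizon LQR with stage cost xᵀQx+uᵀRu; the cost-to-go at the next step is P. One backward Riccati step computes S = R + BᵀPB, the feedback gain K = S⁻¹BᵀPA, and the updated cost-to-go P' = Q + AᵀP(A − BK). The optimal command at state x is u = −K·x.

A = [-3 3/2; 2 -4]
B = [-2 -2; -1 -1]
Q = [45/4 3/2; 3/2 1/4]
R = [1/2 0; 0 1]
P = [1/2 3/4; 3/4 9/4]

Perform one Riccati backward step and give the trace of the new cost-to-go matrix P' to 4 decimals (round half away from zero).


23.2630

BᵀP = [-1.7500 -3.7500; -1.7500 -3.7500]
S = R + BᵀPB = [1/2 0; 0 1] + [7.2500 7.2500; 7.2500 7.2500] = [7.7500 7.2500; 7.2500 8.2500]
BᵀPA = [-2.2500 12.3750; -2.2500 12.3750]
K = S⁻¹·BᵀPA = [-0.1978 1.0879; -0.0989 0.5440]
A−BK = [-3.5934 4.7637; 1.7033 -2.3681]
AᵀP(A−BK) = [3.8324 -5.3283; -5.3283 7.9306]
P' = Q + AᵀP(A−BK) = [15.0824 -3.8283; -3.8283 8.1806]
tr(P') = 23.2630


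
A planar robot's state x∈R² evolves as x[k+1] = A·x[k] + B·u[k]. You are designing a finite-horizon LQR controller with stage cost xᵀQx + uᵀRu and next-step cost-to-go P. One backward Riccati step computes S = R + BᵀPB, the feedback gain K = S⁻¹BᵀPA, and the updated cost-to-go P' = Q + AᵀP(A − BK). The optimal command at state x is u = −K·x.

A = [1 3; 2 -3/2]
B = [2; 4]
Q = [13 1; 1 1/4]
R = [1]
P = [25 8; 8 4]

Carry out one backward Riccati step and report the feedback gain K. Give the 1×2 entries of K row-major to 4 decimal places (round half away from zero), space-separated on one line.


BᵀP = [82.0000 32.0000]
S = R + BᵀPB = [1] + [292.0000] = [293.0000]
BᵀPA = [146.0000 198.0000]
K = S⁻¹·BᵀPA = [0.4983 0.6758]
A−BK = [0.0034 1.6485; 0.0068 -4.2031]
AᵀP(A−BK) = [0.2491 0.3379; 0.3379 28.1980]
P' = Q + AᵀP(A−BK) = [13.2491 1.3379; 1.3379 28.4480]
tr(P') = 41.6971

0.4983 0.6758


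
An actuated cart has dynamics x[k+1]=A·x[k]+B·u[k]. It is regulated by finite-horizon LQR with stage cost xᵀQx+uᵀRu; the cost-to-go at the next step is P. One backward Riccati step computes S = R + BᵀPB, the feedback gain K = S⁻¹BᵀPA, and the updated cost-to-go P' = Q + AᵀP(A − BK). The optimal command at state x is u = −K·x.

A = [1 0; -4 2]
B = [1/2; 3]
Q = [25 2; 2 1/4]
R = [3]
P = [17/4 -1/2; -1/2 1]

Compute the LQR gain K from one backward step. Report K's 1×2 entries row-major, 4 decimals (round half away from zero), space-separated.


BᵀP = [0.6250 2.7500]
S = R + BᵀPB = [3] + [8.5625] = [11.5625]
BᵀPA = [-10.3750 5.5000]
K = S⁻¹·BᵀPA = [-0.8973 0.4757]
A−BK = [1.4486 -0.2378; -1.3081 0.5730]
AᵀP(A−BK) = [14.9405 -4.0649; -4.0649 1.3838]
P' = Q + AᵀP(A−BK) = [39.9405 -2.0649; -2.0649 1.6338]
tr(P') = 41.5743

-0.8973 0.4757


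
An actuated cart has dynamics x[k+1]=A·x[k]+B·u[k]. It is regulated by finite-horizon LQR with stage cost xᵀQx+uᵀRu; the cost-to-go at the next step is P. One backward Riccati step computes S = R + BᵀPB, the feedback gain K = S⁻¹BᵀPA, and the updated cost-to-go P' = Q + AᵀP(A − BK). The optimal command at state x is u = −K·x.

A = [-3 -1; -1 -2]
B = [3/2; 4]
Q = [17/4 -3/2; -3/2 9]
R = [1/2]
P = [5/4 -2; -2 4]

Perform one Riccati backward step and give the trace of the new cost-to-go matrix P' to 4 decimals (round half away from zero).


15.9628

BᵀP = [-6.1250 13.0000]
S = R + BᵀPB = [1/2] + [42.8125] = [43.3125]
BᵀPA = [5.3750 -19.8750]
K = S⁻¹·BᵀPA = [0.1241 -0.4589]
A−BK = [-3.1861 -0.3117; -1.4964 -0.1645]
AᵀP(A−BK) = [2.5830 0.2165; 0.2165 0.1299]
P' = Q + AᵀP(A−BK) = [6.8330 -1.2835; -1.2835 9.1299]
tr(P') = 15.9628


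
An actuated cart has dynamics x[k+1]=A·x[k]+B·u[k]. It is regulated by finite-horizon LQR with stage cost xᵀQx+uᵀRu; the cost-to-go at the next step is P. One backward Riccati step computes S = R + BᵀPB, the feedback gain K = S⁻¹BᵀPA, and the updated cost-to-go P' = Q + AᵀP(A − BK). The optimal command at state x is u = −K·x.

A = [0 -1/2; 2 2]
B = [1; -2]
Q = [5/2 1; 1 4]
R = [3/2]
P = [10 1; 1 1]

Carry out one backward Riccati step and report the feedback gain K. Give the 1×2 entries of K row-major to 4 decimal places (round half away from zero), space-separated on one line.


-0.1739 -0.5217

BᵀP = [8.0000 -1.0000]
S = R + BᵀPB = [3/2] + [10.0000] = [11.5000]
BᵀPA = [-2.0000 -6.0000]
K = S⁻¹·BᵀPA = [-0.1739 -0.5217]
A−BK = [0.1739 0.0217; 1.6522 0.9565]
AᵀP(A−BK) = [3.6522 1.9565; 1.9565 1.3696]
P' = Q + AᵀP(A−BK) = [6.1522 2.9565; 2.9565 5.3696]
tr(P') = 11.5217


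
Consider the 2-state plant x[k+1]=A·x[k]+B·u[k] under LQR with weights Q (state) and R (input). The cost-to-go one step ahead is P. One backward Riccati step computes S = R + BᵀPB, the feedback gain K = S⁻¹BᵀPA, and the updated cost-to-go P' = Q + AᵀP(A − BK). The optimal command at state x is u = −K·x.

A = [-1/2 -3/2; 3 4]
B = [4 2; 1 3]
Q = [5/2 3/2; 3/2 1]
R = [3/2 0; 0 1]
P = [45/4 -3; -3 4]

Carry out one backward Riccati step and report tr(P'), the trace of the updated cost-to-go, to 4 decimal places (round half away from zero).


10.9131

BᵀP = [42.0000 -8.0000; 13.5000 6.0000]
S = R + BᵀPB = [3/2 0; 0 1] + [160.0000 60.0000; 60.0000 45.0000] = [161.5000 60.0000; 60.0000 46.0000]
BᵀPA = [-45.0000 -95.0000; 11.2500 3.7500]
K = S⁻¹·BᵀPA = [-0.7169 -1.2001; 1.1796 1.6468]
A−BK = [0.0083 0.0066; 0.1780 0.2596]
AᵀP(A−BK) = [2.2811 3.4086; 3.4086 5.1320]
P' = Q + AᵀP(A−BK) = [4.7811 4.9086; 4.9086 6.1320]
tr(P') = 10.9131


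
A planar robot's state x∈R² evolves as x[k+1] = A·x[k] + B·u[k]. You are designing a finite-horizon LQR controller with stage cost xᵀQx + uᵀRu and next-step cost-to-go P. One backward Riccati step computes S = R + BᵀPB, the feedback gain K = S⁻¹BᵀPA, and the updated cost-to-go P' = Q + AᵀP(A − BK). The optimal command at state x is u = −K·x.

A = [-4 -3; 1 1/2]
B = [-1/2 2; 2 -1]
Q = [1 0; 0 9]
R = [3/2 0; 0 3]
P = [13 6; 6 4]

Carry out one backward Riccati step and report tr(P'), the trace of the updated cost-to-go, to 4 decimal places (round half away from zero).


30.9695

BᵀP = [5.5000 5.0000; 20.0000 8.0000]
S = R + BᵀPB = [3/2 0; 0 3] + [7.2500 6.0000; 6.0000 32.0000] = [8.7500 6.0000; 6.0000 35.0000]
BᵀPA = [-17.0000 -14.0000; -72.0000 -56.0000]
K = S⁻¹·BᵀPA = [-0.6031 -0.5698; -1.9537 -1.5023]
A−BK = [-0.3941 -0.2803; 0.2525 0.1374]
AᵀP(A−BK) = [13.0768 10.1462; 10.1462 7.8927]
P' = Q + AᵀP(A−BK) = [14.0768 10.1462; 10.1462 16.8927]
tr(P') = 30.9695


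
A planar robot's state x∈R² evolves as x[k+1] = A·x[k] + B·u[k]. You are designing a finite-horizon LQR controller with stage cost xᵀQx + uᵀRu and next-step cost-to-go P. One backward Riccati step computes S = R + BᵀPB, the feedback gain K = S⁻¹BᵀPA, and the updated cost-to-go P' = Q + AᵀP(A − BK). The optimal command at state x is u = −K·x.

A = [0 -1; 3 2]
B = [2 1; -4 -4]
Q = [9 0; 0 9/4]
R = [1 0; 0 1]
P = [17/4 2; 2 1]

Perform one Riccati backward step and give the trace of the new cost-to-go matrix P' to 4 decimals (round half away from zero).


BᵀP = [0.5000 0.0000; -3.7500 -2.0000]
S = R + BᵀPB = [1 0; 0 1] + [1.0000 0.5000; 0.5000 4.2500] = [2.0000 0.5000; 0.5000 5.2500]
BᵀPA = [0.0000 -0.5000; -6.0000 -0.2500]
K = S⁻¹·BᵀPA = [0.2927 -0.2439; -1.1707 -0.0244]
A−BK = [0.5854 -0.4878; -0.5122 0.9268]
AᵀP(A−BK) = [1.9756 -0.1463; -0.1463 0.1220]
P' = Q + AᵀP(A−BK) = [10.9756 -0.1463; -0.1463 2.3720]
tr(P') = 13.3476

13.3476
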